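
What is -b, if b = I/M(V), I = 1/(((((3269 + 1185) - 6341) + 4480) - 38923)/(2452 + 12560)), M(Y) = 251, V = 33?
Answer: 2502/1519805 ≈ 0.0016463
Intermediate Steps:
I = -2502/6055 (I = 1/((((4454 - 6341) + 4480) - 38923)/15012) = 1/(((-1887 + 4480) - 38923)*(1/15012)) = 1/((2593 - 38923)*(1/15012)) = 1/(-36330*1/15012) = 1/(-6055/2502) = -2502/6055 ≈ -0.41321)
b = -2502/1519805 (b = -2502/6055/251 = -2502/6055*1/251 = -2502/1519805 ≈ -0.0016463)
-b = -1*(-2502/1519805) = 2502/1519805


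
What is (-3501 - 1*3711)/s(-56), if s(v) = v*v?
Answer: -1803/784 ≈ -2.2997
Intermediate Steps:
s(v) = v²
(-3501 - 1*3711)/s(-56) = (-3501 - 1*3711)/((-56)²) = (-3501 - 3711)/3136 = -7212*1/3136 = -1803/784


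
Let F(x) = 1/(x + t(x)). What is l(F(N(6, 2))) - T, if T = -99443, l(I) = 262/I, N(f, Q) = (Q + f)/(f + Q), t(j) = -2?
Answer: 99181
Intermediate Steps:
N(f, Q) = 1 (N(f, Q) = (Q + f)/(Q + f) = 1)
F(x) = 1/(-2 + x) (F(x) = 1/(x - 2) = 1/(-2 + x))
l(F(N(6, 2))) - T = 262/(1/(-2 + 1)) - 1*(-99443) = 262/(1/(-1)) + 99443 = 262/(-1) + 99443 = 262*(-1) + 99443 = -262 + 99443 = 99181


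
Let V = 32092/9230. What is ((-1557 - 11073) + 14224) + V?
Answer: 103836/65 ≈ 1597.5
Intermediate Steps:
V = 226/65 (V = 32092*(1/9230) = 226/65 ≈ 3.4769)
((-1557 - 11073) + 14224) + V = ((-1557 - 11073) + 14224) + 226/65 = (-12630 + 14224) + 226/65 = 1594 + 226/65 = 103836/65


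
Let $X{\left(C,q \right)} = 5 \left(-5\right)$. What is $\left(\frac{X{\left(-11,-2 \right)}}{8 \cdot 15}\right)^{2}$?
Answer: $\frac{25}{576} \approx 0.043403$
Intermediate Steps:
$X{\left(C,q \right)} = -25$
$\left(\frac{X{\left(-11,-2 \right)}}{8 \cdot 15}\right)^{2} = \left(- \frac{25}{8 \cdot 15}\right)^{2} = \left(- \frac{25}{120}\right)^{2} = \left(\left(-25\right) \frac{1}{120}\right)^{2} = \left(- \frac{5}{24}\right)^{2} = \frac{25}{576}$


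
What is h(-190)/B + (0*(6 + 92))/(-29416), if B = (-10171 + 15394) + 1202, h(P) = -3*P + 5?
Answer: 23/257 ≈ 0.089494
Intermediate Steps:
h(P) = 5 - 3*P
B = 6425 (B = 5223 + 1202 = 6425)
h(-190)/B + (0*(6 + 92))/(-29416) = (5 - 3*(-190))/6425 + (0*(6 + 92))/(-29416) = (5 + 570)*(1/6425) + (0*98)*(-1/29416) = 575*(1/6425) + 0*(-1/29416) = 23/257 + 0 = 23/257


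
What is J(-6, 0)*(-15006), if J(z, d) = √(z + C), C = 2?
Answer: -30012*I ≈ -30012.0*I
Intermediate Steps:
J(z, d) = √(2 + z) (J(z, d) = √(z + 2) = √(2 + z))
J(-6, 0)*(-15006) = √(2 - 6)*(-15006) = √(-4)*(-15006) = (2*I)*(-15006) = -30012*I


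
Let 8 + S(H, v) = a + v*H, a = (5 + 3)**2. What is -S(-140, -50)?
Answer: -7056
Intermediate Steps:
a = 64 (a = 8**2 = 64)
S(H, v) = 56 + H*v (S(H, v) = -8 + (64 + v*H) = -8 + (64 + H*v) = 56 + H*v)
-S(-140, -50) = -(56 - 140*(-50)) = -(56 + 7000) = -1*7056 = -7056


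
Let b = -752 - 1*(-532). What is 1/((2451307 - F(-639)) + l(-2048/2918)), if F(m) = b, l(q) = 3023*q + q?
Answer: 1459/3573681317 ≈ 4.0826e-7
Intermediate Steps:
l(q) = 3024*q
b = -220 (b = -752 + 532 = -220)
F(m) = -220
1/((2451307 - F(-639)) + l(-2048/2918)) = 1/((2451307 - 1*(-220)) + 3024*(-2048/2918)) = 1/((2451307 + 220) + 3024*(-2048*1/2918)) = 1/(2451527 + 3024*(-1024/1459)) = 1/(2451527 - 3096576/1459) = 1/(3573681317/1459) = 1459/3573681317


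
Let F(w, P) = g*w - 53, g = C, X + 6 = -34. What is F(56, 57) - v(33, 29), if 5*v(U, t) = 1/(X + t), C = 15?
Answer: 43286/55 ≈ 787.02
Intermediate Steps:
X = -40 (X = -6 - 34 = -40)
g = 15
F(w, P) = -53 + 15*w (F(w, P) = 15*w - 53 = -53 + 15*w)
v(U, t) = 1/(5*(-40 + t))
F(56, 57) - v(33, 29) = (-53 + 15*56) - 1/(5*(-40 + 29)) = (-53 + 840) - 1/(5*(-11)) = 787 - (-1)/(5*11) = 787 - 1*(-1/55) = 787 + 1/55 = 43286/55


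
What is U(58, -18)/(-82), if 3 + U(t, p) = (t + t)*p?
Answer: 51/2 ≈ 25.500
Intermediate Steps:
U(t, p) = -3 + 2*p*t (U(t, p) = -3 + (t + t)*p = -3 + (2*t)*p = -3 + 2*p*t)
U(58, -18)/(-82) = (-3 + 2*(-18)*58)/(-82) = (-3 - 2088)*(-1/82) = -2091*(-1/82) = 51/2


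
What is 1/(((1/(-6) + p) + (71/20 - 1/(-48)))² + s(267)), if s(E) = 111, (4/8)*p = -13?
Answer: 57600/35802529 ≈ 0.0016088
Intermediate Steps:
p = -26 (p = 2*(-13) = -26)
1/(((1/(-6) + p) + (71/20 - 1/(-48)))² + s(267)) = 1/(((1/(-6) - 26) + (71/20 - 1/(-48)))² + 111) = 1/(((-⅙ - 26) + (71*(1/20) - 1*(-1/48)))² + 111) = 1/((-157/6 + (71/20 + 1/48))² + 111) = 1/((-157/6 + 857/240)² + 111) = 1/((-5423/240)² + 111) = 1/(29408929/57600 + 111) = 1/(35802529/57600) = 57600/35802529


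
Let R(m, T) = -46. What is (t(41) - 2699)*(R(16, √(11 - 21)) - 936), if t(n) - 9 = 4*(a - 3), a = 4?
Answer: 2637652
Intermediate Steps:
t(n) = 13 (t(n) = 9 + 4*(4 - 3) = 9 + 4*1 = 9 + 4 = 13)
(t(41) - 2699)*(R(16, √(11 - 21)) - 936) = (13 - 2699)*(-46 - 936) = -2686*(-982) = 2637652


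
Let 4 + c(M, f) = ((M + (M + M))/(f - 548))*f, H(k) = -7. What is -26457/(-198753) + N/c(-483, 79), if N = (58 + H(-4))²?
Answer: 11687216632/1065647335 ≈ 10.967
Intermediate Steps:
c(M, f) = -4 + 3*M*f/(-548 + f) (c(M, f) = -4 + ((M + (M + M))/(f - 548))*f = -4 + ((M + 2*M)/(-548 + f))*f = -4 + ((3*M)/(-548 + f))*f = -4 + (3*M/(-548 + f))*f = -4 + 3*M*f/(-548 + f))
N = 2601 (N = (58 - 7)² = 51² = 2601)
-26457/(-198753) + N/c(-483, 79) = -26457/(-198753) + 2601/(((2192 - 4*79 + 3*(-483)*79)/(-548 + 79))) = -26457*(-1/198753) + 2601/(((2192 - 316 - 114471)/(-469))) = 8819/66251 + 2601/((-1/469*(-112595))) = 8819/66251 + 2601/(16085/67) = 8819/66251 + 2601*(67/16085) = 8819/66251 + 174267/16085 = 11687216632/1065647335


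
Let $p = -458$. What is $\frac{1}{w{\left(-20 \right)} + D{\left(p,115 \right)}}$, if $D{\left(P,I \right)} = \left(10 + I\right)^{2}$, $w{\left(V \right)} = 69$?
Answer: $\frac{1}{15694} \approx 6.3719 \cdot 10^{-5}$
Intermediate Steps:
$\frac{1}{w{\left(-20 \right)} + D{\left(p,115 \right)}} = \frac{1}{69 + \left(10 + 115\right)^{2}} = \frac{1}{69 + 125^{2}} = \frac{1}{69 + 15625} = \frac{1}{15694}$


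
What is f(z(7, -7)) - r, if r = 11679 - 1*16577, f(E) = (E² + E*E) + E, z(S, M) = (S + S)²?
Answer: 81926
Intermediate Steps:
z(S, M) = 4*S² (z(S, M) = (2*S)² = 4*S²)
f(E) = E + 2*E² (f(E) = (E² + E²) + E = 2*E² + E = E + 2*E²)
r = -4898 (r = 11679 - 16577 = -4898)
f(z(7, -7)) - r = (4*7²)*(1 + 2*(4*7²)) - 1*(-4898) = (4*49)*(1 + 2*(4*49)) + 4898 = 196*(1 + 2*196) + 4898 = 196*(1 + 392) + 4898 = 196*393 + 4898 = 77028 + 4898 = 81926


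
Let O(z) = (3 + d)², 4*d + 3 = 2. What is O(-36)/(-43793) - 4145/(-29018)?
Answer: 1450420291/10166282192 ≈ 0.14267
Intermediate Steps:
d = -¼ (d = -¾ + (¼)*2 = -¾ + ½ = -¼ ≈ -0.25000)
O(z) = 121/16 (O(z) = (3 - ¼)² = (11/4)² = 121/16)
O(-36)/(-43793) - 4145/(-29018) = (121/16)/(-43793) - 4145/(-29018) = (121/16)*(-1/43793) - 4145*(-1/29018) = -121/700688 + 4145/29018 = 1450420291/10166282192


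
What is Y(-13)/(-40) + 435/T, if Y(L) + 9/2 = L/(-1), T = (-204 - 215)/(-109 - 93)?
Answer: 7022477/33520 ≈ 209.50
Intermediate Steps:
T = 419/202 (T = -419/(-202) = -419*(-1/202) = 419/202 ≈ 2.0743)
Y(L) = -9/2 - L (Y(L) = -9/2 + L/(-1) = -9/2 - L)
Y(-13)/(-40) + 435/T = (-9/2 - 1*(-13))/(-40) + 435/(419/202) = (-9/2 + 13)*(-1/40) + 435*(202/419) = (17/2)*(-1/40) + 87870/419 = -17/80 + 87870/419 = 7022477/33520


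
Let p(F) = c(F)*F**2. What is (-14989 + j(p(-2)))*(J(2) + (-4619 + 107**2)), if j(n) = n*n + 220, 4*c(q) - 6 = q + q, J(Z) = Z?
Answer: -100874480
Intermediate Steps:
c(q) = 3/2 + q/2 (c(q) = 3/2 + (q + q)/4 = 3/2 + (2*q)/4 = 3/2 + q/2)
p(F) = F**2*(3/2 + F/2) (p(F) = (3/2 + F/2)*F**2 = F**2*(3/2 + F/2))
j(n) = 220 + n**2 (j(n) = n**2 + 220 = 220 + n**2)
(-14989 + j(p(-2)))*(J(2) + (-4619 + 107**2)) = (-14989 + (220 + ((1/2)*(-2)**2*(3 - 2))**2))*(2 + (-4619 + 107**2)) = (-14989 + (220 + ((1/2)*4*1)**2))*(2 + (-4619 + 11449)) = (-14989 + (220 + 2**2))*(2 + 6830) = (-14989 + (220 + 4))*6832 = (-14989 + 224)*6832 = -14765*6832 = -100874480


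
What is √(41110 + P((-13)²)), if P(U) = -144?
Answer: √40966 ≈ 202.40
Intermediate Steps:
√(41110 + P((-13)²)) = √(41110 - 144) = √40966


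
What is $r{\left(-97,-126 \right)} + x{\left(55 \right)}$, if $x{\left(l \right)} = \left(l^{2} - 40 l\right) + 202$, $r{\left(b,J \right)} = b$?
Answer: $930$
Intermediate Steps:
$x{\left(l \right)} = 202 + l^{2} - 40 l$
$r{\left(-97,-126 \right)} + x{\left(55 \right)} = -97 + \left(202 + 55^{2} - 2200\right) = -97 + \left(202 + 3025 - 2200\right) = -97 + 1027 = 930$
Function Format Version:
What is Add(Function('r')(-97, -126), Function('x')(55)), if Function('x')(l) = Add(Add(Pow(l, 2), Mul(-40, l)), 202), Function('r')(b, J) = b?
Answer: 930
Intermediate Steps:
Function('x')(l) = Add(202, Pow(l, 2), Mul(-40, l))
Add(Function('r')(-97, -126), Function('x')(55)) = Add(-97, Add(202, Pow(55, 2), Mul(-40, 55))) = Add(-97, Add(202, 3025, -2200)) = Add(-97, 1027) = 930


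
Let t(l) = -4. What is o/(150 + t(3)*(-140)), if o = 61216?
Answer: 30608/355 ≈ 86.220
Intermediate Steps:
o/(150 + t(3)*(-140)) = 61216/(150 - 4*(-140)) = 61216/(150 + 560) = 61216/710 = 61216*(1/710) = 30608/355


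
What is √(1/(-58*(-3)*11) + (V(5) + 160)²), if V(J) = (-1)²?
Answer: √94958889630/1914 ≈ 161.00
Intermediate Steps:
V(J) = 1
√(1/(-58*(-3)*11) + (V(5) + 160)²) = √(1/(-58*(-3)*11) + (1 + 160)²) = √(1/(174*11) + 161²) = √(1/1914 + 25921) = √(49612795/1914) = √94958889630/1914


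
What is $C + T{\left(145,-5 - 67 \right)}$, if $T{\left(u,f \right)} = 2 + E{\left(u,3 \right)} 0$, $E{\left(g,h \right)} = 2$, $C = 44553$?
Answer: $44555$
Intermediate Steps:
$T{\left(u,f \right)} = 2$ ($T{\left(u,f \right)} = 2 + 2 \cdot 0 = 2 + 0 = 2$)
$C + T{\left(145,-5 - 67 \right)} = 44553 + 2 = 44555$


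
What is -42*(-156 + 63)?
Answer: 3906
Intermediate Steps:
-42*(-156 + 63) = -42*(-93) = 3906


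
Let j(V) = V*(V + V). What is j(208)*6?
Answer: 519168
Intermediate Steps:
j(V) = 2*V² (j(V) = V*(2*V) = 2*V²)
j(208)*6 = (2*208²)*6 = (2*43264)*6 = 86528*6 = 519168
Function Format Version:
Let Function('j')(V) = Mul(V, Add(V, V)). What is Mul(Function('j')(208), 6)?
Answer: 519168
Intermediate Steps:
Function('j')(V) = Mul(2, Pow(V, 2)) (Function('j')(V) = Mul(V, Mul(2, V)) = Mul(2, Pow(V, 2)))
Mul(Function('j')(208), 6) = Mul(Mul(2, Pow(208, 2)), 6) = Mul(Mul(2, 43264), 6) = Mul(86528, 6) = 519168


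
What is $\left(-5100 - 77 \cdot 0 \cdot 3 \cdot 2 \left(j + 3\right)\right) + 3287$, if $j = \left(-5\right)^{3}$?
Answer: $-1813$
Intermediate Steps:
$j = -125$
$\left(-5100 - 77 \cdot 0 \cdot 3 \cdot 2 \left(j + 3\right)\right) + 3287 = \left(-5100 - 77 \cdot 0 \cdot 3 \cdot 2 \left(-125 + 3\right)\right) + 3287 = \left(-5100 - 77 \cdot 0 \cdot 2 \left(-122\right)\right) + 3287 = \left(-5100 - 77 \cdot 0 \left(-122\right)\right) + 3287 = \left(-5100 - 0\right) + 3287 = \left(-5100 + 0\right) + 3287 = -5100 + 3287 = -1813$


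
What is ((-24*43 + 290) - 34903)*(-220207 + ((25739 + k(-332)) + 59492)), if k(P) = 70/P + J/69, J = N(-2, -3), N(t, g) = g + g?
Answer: 18369276655725/3818 ≈ 4.8112e+9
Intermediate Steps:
N(t, g) = 2*g
J = -6 (J = 2*(-3) = -6)
k(P) = -2/23 + 70/P (k(P) = 70/P - 6/69 = 70/P - 6*1/69 = 70/P - 2/23 = -2/23 + 70/P)
((-24*43 + 290) - 34903)*(-220207 + ((25739 + k(-332)) + 59492)) = ((-24*43 + 290) - 34903)*(-220207 + ((25739 + (-2/23 + 70/(-332))) + 59492)) = ((-1032 + 290) - 34903)*(-220207 + ((25739 + (-2/23 + 70*(-1/332))) + 59492)) = (-742 - 34903)*(-220207 + ((25739 + (-2/23 - 35/166)) + 59492)) = -35645*(-220207 + ((25739 - 1137/3818) + 59492)) = -35645*(-220207 + (98270365/3818 + 59492)) = -35645*(-220207 + 325410821/3818) = -35645*(-515339505/3818) = 18369276655725/3818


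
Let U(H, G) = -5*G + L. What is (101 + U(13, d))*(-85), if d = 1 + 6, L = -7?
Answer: -5015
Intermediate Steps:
d = 7
U(H, G) = -7 - 5*G (U(H, G) = -5*G - 7 = -7 - 5*G)
(101 + U(13, d))*(-85) = (101 + (-7 - 5*7))*(-85) = (101 + (-7 - 35))*(-85) = (101 - 42)*(-85) = 59*(-85) = -5015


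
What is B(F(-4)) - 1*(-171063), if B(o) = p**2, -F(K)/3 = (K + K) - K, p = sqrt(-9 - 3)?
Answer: 171051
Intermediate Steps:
p = 2*I*sqrt(3) (p = sqrt(-12) = 2*I*sqrt(3) ≈ 3.4641*I)
F(K) = -3*K (F(K) = -3*((K + K) - K) = -3*(2*K - K) = -3*K)
B(o) = -12 (B(o) = (2*I*sqrt(3))**2 = -12)
B(F(-4)) - 1*(-171063) = -12 - 1*(-171063) = -12 + 171063 = 171051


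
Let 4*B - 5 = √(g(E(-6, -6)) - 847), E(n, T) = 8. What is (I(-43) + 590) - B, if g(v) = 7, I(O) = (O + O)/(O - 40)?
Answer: 195809/332 - I*√210/2 ≈ 589.79 - 7.2457*I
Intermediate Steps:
I(O) = 2*O/(-40 + O) (I(O) = (2*O)/(-40 + O) = 2*O/(-40 + O))
B = 5/4 + I*√210/2 (B = 5/4 + √(7 - 847)/4 = 5/4 + √(-840)/4 = 5/4 + (2*I*√210)/4 = 5/4 + I*√210/2 ≈ 1.25 + 7.2457*I)
(I(-43) + 590) - B = (2*(-43)/(-40 - 43) + 590) - (5/4 + I*√210/2) = (2*(-43)/(-83) + 590) + (-5/4 - I*√210/2) = (2*(-43)*(-1/83) + 590) + (-5/4 - I*√210/2) = (86/83 + 590) + (-5/4 - I*√210/2) = 49056/83 + (-5/4 - I*√210/2) = 195809/332 - I*√210/2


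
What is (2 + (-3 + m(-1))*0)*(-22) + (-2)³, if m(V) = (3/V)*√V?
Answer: -52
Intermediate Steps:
m(V) = 3/√V
(2 + (-3 + m(-1))*0)*(-22) + (-2)³ = (2 + (-3 + 3/√(-1))*0)*(-22) + (-2)³ = (2 + (-3 + 3*(-I))*0)*(-22) - 8 = (2 + (-3 - 3*I)*0)*(-22) - 8 = (2 + 0)*(-22) - 8 = 2*(-22) - 8 = -44 - 8 = -52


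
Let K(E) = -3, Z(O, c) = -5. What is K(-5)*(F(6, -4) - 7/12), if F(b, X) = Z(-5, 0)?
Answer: 67/4 ≈ 16.750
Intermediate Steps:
F(b, X) = -5
K(-5)*(F(6, -4) - 7/12) = -3*(-5 - 7/12) = -3*(-67/12) = 67/4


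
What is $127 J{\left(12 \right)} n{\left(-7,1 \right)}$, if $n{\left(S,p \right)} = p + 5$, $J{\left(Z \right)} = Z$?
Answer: $9144$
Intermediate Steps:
$n{\left(S,p \right)} = 5 + p$
$127 J{\left(12 \right)} n{\left(-7,1 \right)} = 127 \cdot 12 \left(5 + 1\right) = 1524 \cdot 6 = 9144$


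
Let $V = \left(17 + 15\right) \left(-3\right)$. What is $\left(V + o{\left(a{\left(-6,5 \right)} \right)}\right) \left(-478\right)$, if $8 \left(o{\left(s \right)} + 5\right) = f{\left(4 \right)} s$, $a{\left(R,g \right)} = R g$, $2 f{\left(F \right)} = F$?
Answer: $51863$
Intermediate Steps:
$f{\left(F \right)} = \frac{F}{2}$
$o{\left(s \right)} = -5 + \frac{s}{4}$ ($o{\left(s \right)} = -5 + \frac{\frac{1}{2} \cdot 4 s}{8} = -5 + \frac{2 s}{8} = -5 + \frac{s}{4}$)
$V = -96$ ($V = 32 \left(-3\right) = -96$)
$\left(V + o{\left(a{\left(-6,5 \right)} \right)}\right) \left(-478\right) = \left(-96 + \left(-5 + \frac{\left(-6\right) 5}{4}\right)\right) \left(-478\right) = \left(-96 + \left(-5 + \frac{1}{4} \left(-30\right)\right)\right) \left(-478\right) = \left(-96 - \frac{25}{2}\right) \left(-478\right) = \left(- \frac{217}{2}\right) \left(-478\right) = 51863$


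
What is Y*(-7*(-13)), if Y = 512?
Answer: 46592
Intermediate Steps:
Y*(-7*(-13)) = 512*(-7*(-13)) = 512*91 = 46592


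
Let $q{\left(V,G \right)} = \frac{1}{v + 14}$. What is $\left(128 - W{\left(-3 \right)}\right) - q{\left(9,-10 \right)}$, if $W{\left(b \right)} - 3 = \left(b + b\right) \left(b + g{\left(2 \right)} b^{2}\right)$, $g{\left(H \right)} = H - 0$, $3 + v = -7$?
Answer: $\frac{859}{4} \approx 214.75$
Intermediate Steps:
$v = -10$ ($v = -3 - 7 = -10$)
$q{\left(V,G \right)} = \frac{1}{4}$ ($q{\left(V,G \right)} = \frac{1}{-10 + 14} = \frac{1}{4}$)
$g{\left(H \right)} = H$ ($g{\left(H \right)} = H + 0 = H$)
$W{\left(b \right)} = 3 + 2 b \left(b + 2 b^{2}\right)$ ($W{\left(b \right)} = 3 + \left(b + b\right) \left(b + 2 b^{2}\right) = 3 + 2 b \left(b + 2 b^{2}\right)$)
$\left(128 - W{\left(-3 \right)}\right) - q{\left(9,-10 \right)} = \left(128 - \left(3 + 2 \left(-3\right)^{2} + 4 \left(-3\right)^{3}\right)\right) - \frac{1}{4} = \left(128 - \left(3 + 2 \cdot 9 + 4 \left(-27\right)\right)\right) - \frac{1}{4} = \left(128 - \left(3 + 18 - 108\right)\right) - \frac{1}{4} = \left(128 - -87\right) - \frac{1}{4} = \left(128 + 87\right) - \frac{1}{4} = 215 - \frac{1}{4} = \frac{859}{4}$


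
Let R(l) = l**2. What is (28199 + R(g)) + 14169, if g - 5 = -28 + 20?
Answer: 42377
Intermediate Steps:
g = -3 (g = 5 + (-28 + 20) = 5 - 8 = -3)
(28199 + R(g)) + 14169 = (28199 + (-3)**2) + 14169 = (28199 + 9) + 14169 = 28208 + 14169 = 42377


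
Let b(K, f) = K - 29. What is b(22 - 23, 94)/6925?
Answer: -6/1385 ≈ -0.0043321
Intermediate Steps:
b(K, f) = -29 + K
b(22 - 23, 94)/6925 = (-29 + (22 - 23))/6925 = (-29 - 1)*(1/6925) = -30*1/6925 = -6/1385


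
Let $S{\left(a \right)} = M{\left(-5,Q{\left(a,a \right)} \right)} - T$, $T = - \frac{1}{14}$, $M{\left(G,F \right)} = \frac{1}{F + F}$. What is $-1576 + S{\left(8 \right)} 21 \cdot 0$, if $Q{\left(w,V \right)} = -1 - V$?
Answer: $-1576$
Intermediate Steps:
$M{\left(G,F \right)} = \frac{1}{2 F}$
$T = - \frac{1}{14}$ ($T = \left(-1\right) \frac{1}{14} = - \frac{1}{14} \approx -0.071429$)
$S{\left(a \right)} = \frac{1}{14} + \frac{1}{2 \left(-1 - a\right)}$ ($S{\left(a \right)} = \frac{1}{2 \left(-1 - a\right)} - - \frac{1}{14} = \frac{1}{2 \left(-1 - a\right)} + \frac{1}{14} = \frac{1}{14} + \frac{1}{2 \left(-1 - a\right)}$)
$-1576 + S{\left(8 \right)} 21 \cdot 0 = -1576 + \frac{-6 + 8}{14 \left(1 + 8\right)} 21 \cdot 0 = -1576 + \frac{1}{14} \cdot \frac{1}{9} \cdot 2 \cdot 0 = -1576 + \frac{1}{63} \cdot 0 = -1576 + 0 = -1576$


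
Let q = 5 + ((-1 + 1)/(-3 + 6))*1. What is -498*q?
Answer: -2490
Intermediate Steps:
q = 5 (q = 5 + (0/3)*1 = 5 + (0*(⅓))*1 = 5 + 0*1 = 5 + 0 = 5)
-498*q = -498*5 = -2490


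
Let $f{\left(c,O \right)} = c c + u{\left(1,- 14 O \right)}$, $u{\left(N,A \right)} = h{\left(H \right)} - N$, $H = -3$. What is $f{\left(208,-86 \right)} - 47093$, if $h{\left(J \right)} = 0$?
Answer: $-3830$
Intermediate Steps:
$u{\left(N,A \right)} = - N$ ($u{\left(N,A \right)} = 0 - N = - N$)
$f{\left(c,O \right)} = -1 + c^{2}$ ($f{\left(c,O \right)} = c c - 1 = c^{2} - 1 = -1 + c^{2}$)
$f{\left(208,-86 \right)} - 47093 = \left(-1 + 208^{2}\right) - 47093 = \left(-1 + 43264\right) - 47093 = 43263 - 47093 = -3830$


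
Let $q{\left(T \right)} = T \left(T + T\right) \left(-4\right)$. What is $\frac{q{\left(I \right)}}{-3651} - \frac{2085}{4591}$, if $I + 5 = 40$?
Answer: $\frac{37379465}{16761741} \approx 2.23$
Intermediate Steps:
$I = 35$ ($I = -5 + 40 = 35$)
$q{\left(T \right)} = - 8 T^{2}$ ($q{\left(T \right)} = T 2 T \left(-4\right) = 2 T^{2} \left(-4\right) = - 8 T^{2}$)
$\frac{q{\left(I \right)}}{-3651} - \frac{2085}{4591} = \frac{\left(-8\right) 35^{2}}{-3651} - \frac{2085}{4591} = \left(-8\right) 1225 \left(- \frac{1}{3651}\right) - \frac{2085}{4591} = \left(-9800\right) \left(- \frac{1}{3651}\right) - \frac{2085}{4591} = \frac{9800}{3651} - \frac{2085}{4591} = \frac{37379465}{16761741}$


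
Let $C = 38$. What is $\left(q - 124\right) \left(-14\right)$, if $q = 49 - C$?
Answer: $1582$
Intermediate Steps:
$q = 11$ ($q = 49 - 38 = 11$)
$\left(q - 124\right) \left(-14\right) = \left(11 - 124\right) \left(-14\right) = \left(-113\right) \left(-14\right) = 1582$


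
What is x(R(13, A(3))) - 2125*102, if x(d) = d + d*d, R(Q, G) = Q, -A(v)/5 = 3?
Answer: -216568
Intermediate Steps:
A(v) = -15 (A(v) = -5*3 = -15)
x(d) = d + d**2
x(R(13, A(3))) - 2125*102 = 13*(1 + 13) - 2125*102 = 13*14 - 216750 = 182 - 216750 = -216568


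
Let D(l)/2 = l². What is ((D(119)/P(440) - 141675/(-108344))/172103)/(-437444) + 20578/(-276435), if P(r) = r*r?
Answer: -406194743814306537370981/5456625715675826980041600 ≈ -0.074441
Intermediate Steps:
D(l) = 2*l²
P(r) = r²
((D(119)/P(440) - 141675/(-108344))/172103)/(-437444) + 20578/(-276435) = (((2*119²)/(440²) - 141675/(-108344))/172103)/(-437444) + 20578/(-276435) = (((2*14161)/193600 - 141675*(-1/108344))*(1/172103))*(-1/437444) + 20578*(-1/276435) = ((28322*(1/193600) + 141675/108344)*(1/172103))*(-1/437444) - 20578/276435 = ((14161/96800 + 141675/108344)*(1/172103))*(-1/437444) - 20578/276435 = ((1906049923/1310962400)*(1/172103))*(-1/437444) - 20578/276435 = (1906049923/225620561927200)*(-1/437444) - 20578/276435 = -1906049923/98696361091682076800 - 20578/276435 = -406194743814306537370981/5456625715675826980041600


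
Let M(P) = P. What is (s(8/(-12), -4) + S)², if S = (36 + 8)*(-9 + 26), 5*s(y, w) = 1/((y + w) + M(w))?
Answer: 9455034169/16900 ≈ 5.5947e+5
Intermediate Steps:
s(y, w) = 1/(5*(y + 2*w)) (s(y, w) = 1/(5*((y + w) + w)) = 1/(5*((w + y) + w)) = 1/(5*(y + 2*w)))
S = 748 (S = 44*17 = 748)
(s(8/(-12), -4) + S)² = (1/(5*(8/(-12) + 2*(-4))) + 748)² = (1/(5*(8*(-1/12) - 8)) + 748)² = (1/(5*(-⅔ - 8)) + 748)² = (1/(5*(-26/3)) + 748)² = ((⅕)*(-3/26) + 748)² = (-3/130 + 748)² = (97237/130)² = 9455034169/16900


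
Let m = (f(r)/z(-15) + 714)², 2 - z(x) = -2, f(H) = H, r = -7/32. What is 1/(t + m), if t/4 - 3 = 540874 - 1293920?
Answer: -16384/41000207823 ≈ -3.9961e-7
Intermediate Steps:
r = -7/32 (r = -7*1/32 = -7/32 ≈ -0.21875)
z(x) = 4 (z(x) = 2 - 1*(-2) = 2 + 2 = 4)
t = -3012172 (t = 12 + 4*(540874 - 1293920) = 12 + 4*(-753046) = 12 - 3012184 = -3012172)
m = 8351218225/16384 (m = (-7/32/4 + 714)² = (-7/32*¼ + 714)² = (-7/128 + 714)² = (91385/128)² = 8351218225/16384 ≈ 5.0972e+5)
1/(t + m) = 1/(-3012172 + 8351218225/16384) = 1/(-41000207823/16384) = -16384/41000207823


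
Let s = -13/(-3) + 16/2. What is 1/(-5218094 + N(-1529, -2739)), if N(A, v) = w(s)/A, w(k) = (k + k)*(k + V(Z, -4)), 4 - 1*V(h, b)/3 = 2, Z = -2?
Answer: -1251/6527835964 ≈ -1.9164e-7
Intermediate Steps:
V(h, b) = 6 (V(h, b) = 12 - 3*2 = 12 - 6 = 6)
s = 37/3 (s = -13*(-⅓) + 16*(½) = 13/3 + 8 = 37/3 ≈ 12.333)
w(k) = 2*k*(6 + k) (w(k) = (k + k)*(k + 6) = (2*k)*(6 + k) = 2*k*(6 + k))
N(A, v) = 4070/(9*A) (N(A, v) = (2*(37/3)*(6 + 37/3))/A = (2*(37/3)*(55/3))/A = 4070/(9*A))
1/(-5218094 + N(-1529, -2739)) = 1/(-5218094 + (4070/9)/(-1529)) = 1/(-5218094 + (4070/9)*(-1/1529)) = 1/(-5218094 - 370/1251) = 1/(-6527835964/1251) = -1251/6527835964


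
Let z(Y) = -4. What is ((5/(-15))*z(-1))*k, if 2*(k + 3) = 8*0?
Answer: -4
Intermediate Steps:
k = -3 (k = -3 + (8*0)/2 = -3 + (½)*0 = -3 + 0 = -3)
((5/(-15))*z(-1))*k = ((5/(-15))*(-4))*(-3) = ((5*(-1/15))*(-4))*(-3) = -⅓*(-4)*(-3) = (4/3)*(-3) = -4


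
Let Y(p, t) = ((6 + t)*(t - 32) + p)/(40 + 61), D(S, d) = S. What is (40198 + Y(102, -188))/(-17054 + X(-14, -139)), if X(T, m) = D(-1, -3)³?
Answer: -820028/344511 ≈ -2.3803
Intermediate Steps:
X(T, m) = -1 (X(T, m) = (-1)³ = -1)
Y(p, t) = p/101 + (-32 + t)*(6 + t)/101 (Y(p, t) = ((6 + t)*(-32 + t) + p)/101 = ((-32 + t)*(6 + t) + p)*(1/101) = (p + (-32 + t)*(6 + t))*(1/101) = p/101 + (-32 + t)*(6 + t)/101)
(40198 + Y(102, -188))/(-17054 + X(-14, -139)) = (40198 + (-192/101 - 26/101*(-188) + (1/101)*102 + (1/101)*(-188)²))/(-17054 - 1) = (40198 + (-192/101 + 4888/101 + 102/101 + (1/101)*35344))/(-17055) = (40198 + (-192/101 + 4888/101 + 102/101 + 35344/101))*(-1/17055) = (40198 + 40142/101)*(-1/17055) = (4100140/101)*(-1/17055) = -820028/344511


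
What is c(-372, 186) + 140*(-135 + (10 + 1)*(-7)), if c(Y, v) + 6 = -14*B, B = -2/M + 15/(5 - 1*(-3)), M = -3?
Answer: -356659/12 ≈ -29722.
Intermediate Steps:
B = 61/24 (B = -2/(-3) + 15/(5 - 1*(-3)) = -2*(-⅓) + 15/(5 + 3) = ⅔ + 15/8 = 61/24 ≈ 2.5417)
c(Y, v) = -499/12 (c(Y, v) = -6 - 14*61/24 = -6 - 427/12 = -499/12)
c(-372, 186) + 140*(-135 + (10 + 1)*(-7)) = -499/12 + 140*(-135 + (10 + 1)*(-7)) = -499/12 + 140*(-135 + 11*(-7)) = -499/12 + 140*(-135 - 77) = -499/12 + 140*(-212) = -499/12 - 29680 = -356659/12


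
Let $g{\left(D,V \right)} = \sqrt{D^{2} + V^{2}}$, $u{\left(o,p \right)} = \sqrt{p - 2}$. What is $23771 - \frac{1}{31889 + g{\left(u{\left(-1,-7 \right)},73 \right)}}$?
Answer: $\frac{24172801204882}{1016903001} + \frac{2 \sqrt{1330}}{1016903001} \approx 23771.0$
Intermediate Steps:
$u{\left(o,p \right)} = \sqrt{-2 + p}$ ($u{\left(o,p \right)} = \sqrt{p + \left(-2 + 0\right)} = \sqrt{p - 2} = \sqrt{-2 + p}$)
$23771 - \frac{1}{31889 + g{\left(u{\left(-1,-7 \right)},73 \right)}} = 23771 - \frac{1}{31889 + \sqrt{\left(\sqrt{-2 - 7}\right)^{2} + 73^{2}}} = 23771 - \frac{1}{31889 + \sqrt{\left(\sqrt{-9}\right)^{2} + 5329}} = 23771 - \frac{1}{31889 + \sqrt{\left(3 i\right)^{2} + 5329}} = 23771 - \frac{1}{31889 + \sqrt{-9 + 5329}} = 23771 - \frac{1}{31889 + \sqrt{5320}} = 23771 - \frac{1}{31889 + 2 \sqrt{1330}}$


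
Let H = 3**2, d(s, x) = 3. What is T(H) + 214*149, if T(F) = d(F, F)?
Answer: 31889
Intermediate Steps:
H = 9
T(F) = 3
T(H) + 214*149 = 3 + 214*149 = 3 + 31886 = 31889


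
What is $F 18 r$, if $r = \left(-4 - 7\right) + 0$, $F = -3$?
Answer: $594$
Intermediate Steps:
$r = -11$ ($r = -11 + 0 = -11$)
$F 18 r = \left(-3\right) 18 \left(-11\right) = \left(-54\right) \left(-11\right) = 594$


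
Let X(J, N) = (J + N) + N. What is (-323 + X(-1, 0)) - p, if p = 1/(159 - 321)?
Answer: -52487/162 ≈ -323.99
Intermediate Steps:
p = -1/162 (p = 1/(-162) = -1/162 ≈ -0.0061728)
X(J, N) = J + 2*N
(-323 + X(-1, 0)) - p = (-323 + (-1 + 2*0)) - 1*(-1/162) = (-323 + (-1 + 0)) + 1/162 = (-323 - 1) + 1/162 = -324 + 1/162 = -52487/162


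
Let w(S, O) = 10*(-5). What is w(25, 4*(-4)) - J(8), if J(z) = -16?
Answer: -34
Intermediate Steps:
w(S, O) = -50
w(25, 4*(-4)) - J(8) = -50 - 1*(-16) = -50 + 16 = -34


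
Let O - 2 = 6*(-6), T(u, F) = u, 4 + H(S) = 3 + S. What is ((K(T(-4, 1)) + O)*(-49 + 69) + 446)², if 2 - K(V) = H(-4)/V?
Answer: 47961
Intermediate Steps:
H(S) = -1 + S (H(S) = -4 + (3 + S) = -1 + S)
O = -34 (O = 2 + 6*(-6) = 2 - 36 = -34)
K(V) = 2 + 5/V (K(V) = 2 - (-1 - 4)/V = 2 - (-5)/V = 2 + 5/V)
((K(T(-4, 1)) + O)*(-49 + 69) + 446)² = (((2 + 5/(-4)) - 34)*(-49 + 69) + 446)² = (((2 + 5*(-¼)) - 34)*20 + 446)² = (((2 - 5/4) - 34)*20 + 446)² = ((¾ - 34)*20 + 446)² = (-133/4*20 + 446)² = (-665 + 446)² = (-219)² = 47961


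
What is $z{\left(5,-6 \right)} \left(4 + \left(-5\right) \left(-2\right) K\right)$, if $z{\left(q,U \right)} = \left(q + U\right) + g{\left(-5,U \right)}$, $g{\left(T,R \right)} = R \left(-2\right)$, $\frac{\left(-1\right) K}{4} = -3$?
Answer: $1364$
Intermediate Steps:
$K = 12$ ($K = \left(-4\right) \left(-3\right) = 12$)
$g{\left(T,R \right)} = - 2 R$
$z{\left(q,U \right)} = q - U$ ($z{\left(q,U \right)} = \left(q + U\right) - 2 U = \left(U + q\right) - 2 U = q - U$)
$z{\left(5,-6 \right)} \left(4 + \left(-5\right) \left(-2\right) K\right) = \left(5 - -6\right) \left(4 + \left(-5\right) \left(-2\right) 12\right) = \left(5 + 6\right) \left(4 + 10 \cdot 12\right) = 11 \left(4 + 120\right) = 11 \cdot 124 = 1364$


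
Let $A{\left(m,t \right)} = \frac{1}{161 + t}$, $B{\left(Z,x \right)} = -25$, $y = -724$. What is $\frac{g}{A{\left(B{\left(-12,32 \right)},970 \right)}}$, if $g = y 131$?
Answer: $-107268564$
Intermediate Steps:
$g = -94844$ ($g = \left(-724\right) 131 = -94844$)
$\frac{g}{A{\left(B{\left(-12,32 \right)},970 \right)}} = - \frac{94844}{\frac{1}{161 + 970}} = - \frac{94844}{\frac{1}{1131}} = - 94844 \frac{1}{\frac{1}{1131}} = \left(-94844\right) 1131 = -107268564$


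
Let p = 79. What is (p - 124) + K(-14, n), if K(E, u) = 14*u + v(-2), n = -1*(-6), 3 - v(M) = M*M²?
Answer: 50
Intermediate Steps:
v(M) = 3 - M³ (v(M) = 3 - M*M² = 3 - M³)
n = 6
K(E, u) = 11 + 14*u (K(E, u) = 14*u + (3 - 1*(-2)³) = 14*u + (3 - 1*(-8)) = 14*u + (3 + 8) = 14*u + 11 = 11 + 14*u)
(p - 124) + K(-14, n) = (79 - 124) + (11 + 14*6) = -45 + (11 + 84) = -45 + 95 = 50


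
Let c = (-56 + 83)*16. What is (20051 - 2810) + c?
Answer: 17673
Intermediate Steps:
c = 432 (c = 27*16 = 432)
(20051 - 2810) + c = (20051 - 2810) + 432 = 17241 + 432 = 17673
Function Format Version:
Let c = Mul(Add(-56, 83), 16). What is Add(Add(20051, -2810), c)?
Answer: 17673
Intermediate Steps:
c = 432 (c = Mul(27, 16) = 432)
Add(Add(20051, -2810), c) = Add(Add(20051, -2810), 432) = Add(17241, 432) = 17673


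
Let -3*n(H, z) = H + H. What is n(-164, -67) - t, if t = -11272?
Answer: 34144/3 ≈ 11381.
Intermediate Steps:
n(H, z) = -2*H/3 (n(H, z) = -(H + H)/3 = -2*H/3)
n(-164, -67) - t = -2/3*(-164) - 1*(-11272) = 328/3 + 11272 = 34144/3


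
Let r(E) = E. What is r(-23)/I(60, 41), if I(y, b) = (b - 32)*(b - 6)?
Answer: -23/315 ≈ -0.073016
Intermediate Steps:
I(y, b) = (-32 + b)*(-6 + b)
r(-23)/I(60, 41) = -23/(192 + 41² - 38*41) = -23/(192 + 1681 - 1558) = -23/315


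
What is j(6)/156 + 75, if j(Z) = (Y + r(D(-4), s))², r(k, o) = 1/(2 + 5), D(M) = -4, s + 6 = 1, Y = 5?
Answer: 47883/637 ≈ 75.170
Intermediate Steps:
s = -5 (s = -6 + 1 = -5)
r(k, o) = ⅐ (r(k, o) = 1/7 = ⅐)
j(Z) = 1296/49 (j(Z) = (5 + ⅐)² = (36/7)² = 1296/49)
j(6)/156 + 75 = (1296/49)/156 + 75 = (1/156)*(1296/49) + 75 = 108/637 + 75 = 47883/637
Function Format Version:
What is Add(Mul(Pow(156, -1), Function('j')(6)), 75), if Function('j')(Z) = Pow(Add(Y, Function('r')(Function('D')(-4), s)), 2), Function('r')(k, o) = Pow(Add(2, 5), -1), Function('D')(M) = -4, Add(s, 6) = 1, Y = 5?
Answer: Rational(47883, 637) ≈ 75.170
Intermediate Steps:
s = -5 (s = Add(-6, 1) = -5)
Function('r')(k, o) = Rational(1, 7) (Function('r')(k, o) = Pow(7, -1) = Rational(1, 7))
Function('j')(Z) = Rational(1296, 49) (Function('j')(Z) = Pow(Add(5, Rational(1, 7)), 2) = Pow(Rational(36, 7), 2) = Rational(1296, 49))
Add(Mul(Pow(156, -1), Function('j')(6)), 75) = Add(Mul(Pow(156, -1), Rational(1296, 49)), 75) = Add(Mul(Rational(1, 156), Rational(1296, 49)), 75) = Add(Rational(108, 637), 75) = Rational(47883, 637)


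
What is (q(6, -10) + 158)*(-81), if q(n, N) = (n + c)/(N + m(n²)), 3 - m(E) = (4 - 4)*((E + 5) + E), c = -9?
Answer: -89829/7 ≈ -12833.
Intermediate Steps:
m(E) = 3 (m(E) = 3 - (4 - 4)*((E + 5) + E) = 3 - 0*((5 + E) + E) = 3 - 0*(5 + 2*E) = 3 - 1*0 = 3 + 0 = 3)
q(n, N) = (-9 + n)/(3 + N) (q(n, N) = (n - 9)/(N + 3) = (-9 + n)/(3 + N))
(q(6, -10) + 158)*(-81) = ((-9 + 6)/(3 - 10) + 158)*(-81) = (-3/(-7) + 158)*(-81) = (-⅐*(-3) + 158)*(-81) = (3/7 + 158)*(-81) = (1109/7)*(-81) = -89829/7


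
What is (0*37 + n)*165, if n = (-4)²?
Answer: 2640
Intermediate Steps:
n = 16
(0*37 + n)*165 = (0*37 + 16)*165 = (0 + 16)*165 = 16*165 = 2640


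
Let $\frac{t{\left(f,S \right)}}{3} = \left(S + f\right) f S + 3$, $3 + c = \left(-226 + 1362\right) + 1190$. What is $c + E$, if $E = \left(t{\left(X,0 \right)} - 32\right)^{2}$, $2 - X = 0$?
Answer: $2852$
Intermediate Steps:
$X = 2$ ($X = 2 - 0 = 2 + 0 = 2$)
$c = 2323$ ($c = -3 + \left(\left(-226 + 1362\right) + 1190\right) = -3 + \left(1136 + 1190\right) = -3 + 2326 = 2323$)
$t{\left(f,S \right)} = 9 + 3 S f \left(S + f\right)$ ($t{\left(f,S \right)} = 3 \left(\left(S + f\right) f S + 3\right) = 3 \left(f \left(S + f\right) S + 3\right) = 3 \left(S f \left(S + f\right) + 3\right) = 3 \left(3 + S f \left(S + f\right)\right) = 9 + 3 S f \left(S + f\right)$)
$E = 529$ ($E = \left(\left(9 + 3 \cdot 0 \cdot 2^{2} + 3 \cdot 2 \cdot 0^{2}\right) - 32\right)^{2} = \left(\left(9 + 3 \cdot 0 \cdot 4 + 3 \cdot 2 \cdot 0\right) - 32\right)^{2} = \left(\left(9 + 0 + 0\right) - 32\right)^{2} = \left(9 - 32\right)^{2} = \left(-23\right)^{2} = 529$)
$c + E = 2323 + 529 = 2852$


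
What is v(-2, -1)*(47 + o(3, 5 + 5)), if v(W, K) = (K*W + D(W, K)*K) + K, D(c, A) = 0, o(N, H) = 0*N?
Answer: 47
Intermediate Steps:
o(N, H) = 0
v(W, K) = K + K*W (v(W, K) = (K*W + 0*K) + K = (K*W + 0) + K = K*W + K = K + K*W)
v(-2, -1)*(47 + o(3, 5 + 5)) = (-(1 - 2))*(47 + 0) = -1*(-1)*47 = 1*47 = 47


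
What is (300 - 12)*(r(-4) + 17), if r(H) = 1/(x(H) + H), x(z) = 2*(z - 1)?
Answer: 34128/7 ≈ 4875.4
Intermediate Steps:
x(z) = -2 + 2*z (x(z) = 2*(-1 + z) = -2 + 2*z)
r(H) = 1/(-2 + 3*H) (r(H) = 1/((-2 + 2*H) + H) = 1/(-2 + 3*H))
(300 - 12)*(r(-4) + 17) = (300 - 12)*(1/(-2 + 3*(-4)) + 17) = 288*(1/(-2 - 12) + 17) = 288*(1/(-14) + 17) = 288*(-1/14 + 17) = 288*(237/14) = 34128/7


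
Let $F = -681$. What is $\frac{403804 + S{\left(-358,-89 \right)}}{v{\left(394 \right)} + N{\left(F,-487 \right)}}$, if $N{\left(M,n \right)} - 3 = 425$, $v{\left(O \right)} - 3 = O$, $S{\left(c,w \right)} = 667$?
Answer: $\frac{404471}{825} \approx 490.27$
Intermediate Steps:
$v{\left(O \right)} = 3 + O$
$N{\left(M,n \right)} = 428$ ($N{\left(M,n \right)} = 3 + 425 = 428$)
$\frac{403804 + S{\left(-358,-89 \right)}}{v{\left(394 \right)} + N{\left(F,-487 \right)}} = \frac{403804 + 667}{\left(3 + 394\right) + 428} = \frac{404471}{397 + 428} = \frac{404471}{825}$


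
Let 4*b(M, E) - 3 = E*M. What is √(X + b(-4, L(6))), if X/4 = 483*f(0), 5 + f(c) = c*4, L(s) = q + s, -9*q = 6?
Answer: 5*I*√13917/6 ≈ 98.309*I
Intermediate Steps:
q = -⅔ (q = -⅑*6 = -⅔ ≈ -0.66667)
L(s) = -⅔ + s
f(c) = -5 + 4*c (f(c) = -5 + c*4 = -5 + 4*c)
X = -9660 (X = 4*(483*(-5 + 4*0)) = 4*(483*(-5 + 0)) = 4*(483*(-5)) = 4*(-2415) = -9660)
b(M, E) = ¾ + E*M/4 (b(M, E) = ¾ + (E*M)/4 = ¾ + E*M/4)
√(X + b(-4, L(6))) = √(-9660 + (¾ + (¼)*(-⅔ + 6)*(-4))) = √(-9660 + (¾ + (¼)*(16/3)*(-4))) = √(-9660 + (¾ - 16/3)) = √(-9660 - 55/12) = √(-115975/12) = 5*I*√13917/6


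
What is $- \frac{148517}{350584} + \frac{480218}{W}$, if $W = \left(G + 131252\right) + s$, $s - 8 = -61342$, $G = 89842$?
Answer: $\frac{4519677231}{1750290620} \approx 2.5822$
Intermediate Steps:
$s = -61334$ ($s = 8 - 61342 = -61334$)
$W = 159760$ ($W = \left(89842 + 131252\right) - 61334 = 221094 - 61334 = 159760$)
$- \frac{148517}{350584} + \frac{480218}{W} = - \frac{148517}{350584} + \frac{480218}{159760} = \left(-148517\right) \frac{1}{350584} + 480218 \cdot \frac{1}{159760} = - \frac{148517}{350584} + \frac{240109}{79880} = \frac{4519677231}{1750290620}$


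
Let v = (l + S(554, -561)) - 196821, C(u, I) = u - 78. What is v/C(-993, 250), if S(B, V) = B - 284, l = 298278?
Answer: -11303/119 ≈ -94.983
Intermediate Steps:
S(B, V) = -284 + B
C(u, I) = -78 + u
v = 101727 (v = (298278 + (-284 + 554)) - 196821 = (298278 + 270) - 196821 = 298548 - 196821 = 101727)
v/C(-993, 250) = 101727/(-78 - 993) = 101727/(-1071) = 101727*(-1/1071) = -11303/119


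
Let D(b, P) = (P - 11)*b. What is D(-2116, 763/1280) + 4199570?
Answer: 1350907093/320 ≈ 4.2216e+6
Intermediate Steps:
D(b, P) = b*(-11 + P) (D(b, P) = (-11 + P)*b = b*(-11 + P))
D(-2116, 763/1280) + 4199570 = -2116*(-11 + 763/1280) + 4199570 = -2116*(-13317/1280) + 4199570 = 7044693/320 + 4199570 = 1350907093/320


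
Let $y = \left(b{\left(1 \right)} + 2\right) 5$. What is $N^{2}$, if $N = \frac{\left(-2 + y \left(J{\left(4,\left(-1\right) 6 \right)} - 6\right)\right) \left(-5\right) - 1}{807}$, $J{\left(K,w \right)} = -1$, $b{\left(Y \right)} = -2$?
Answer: $\frac{9}{72361} \approx 0.00012438$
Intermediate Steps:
$y = 0$ ($y = \left(-2 + 2\right) 5 = 0 \cdot 5 = 0$)
$N = \frac{3}{269}$ ($N = \frac{\left(-2 + 0 \left(-1 - 6\right)\right) \left(-5\right) - 1}{807} = \left(\left(-2 + 0 \left(-1 - 6\right)\right) \left(-5\right) - 1\right) \frac{1}{807} = \left(\left(-2 + 0 \left(-7\right)\right) \left(-5\right) - 1\right) \frac{1}{807} = \left(\left(-2 + 0\right) \left(-5\right) - 1\right) \frac{1}{807} = \left(\left(-2\right) \left(-5\right) - 1\right) \frac{1}{807} = \left(10 - 1\right) \frac{1}{807} = 9 \cdot \frac{1}{807} = \frac{3}{269} \approx 0.011152$)
$N^{2} = \left(\frac{3}{269}\right)^{2} = \frac{9}{72361}$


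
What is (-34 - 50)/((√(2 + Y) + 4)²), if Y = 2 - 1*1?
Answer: -84/(4 + √3)² ≈ -2.5566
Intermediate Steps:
Y = 1 (Y = 2 - 1 = 1)
(-34 - 50)/((√(2 + Y) + 4)²) = (-34 - 50)/((√(2 + 1) + 4)²) = -84/(√3 + 4)² = -84/(4 + √3)²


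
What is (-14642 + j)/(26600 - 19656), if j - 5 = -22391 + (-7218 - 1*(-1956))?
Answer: -21145/3472 ≈ -6.0901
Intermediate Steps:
j = -27648 (j = 5 + (-22391 + (-7218 - 1*(-1956))) = 5 + (-22391 + (-7218 + 1956)) = 5 + (-22391 - 5262) = 5 - 27653 = -27648)
(-14642 + j)/(26600 - 19656) = (-14642 - 27648)/(26600 - 19656) = -42290/6944 = -42290*1/6944 = -21145/3472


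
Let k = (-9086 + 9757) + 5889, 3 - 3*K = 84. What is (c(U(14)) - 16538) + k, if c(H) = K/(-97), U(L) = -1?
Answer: -967839/97 ≈ -9977.7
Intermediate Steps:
K = -27 (K = 1 - ⅓*84 = 1 - 28 = -27)
c(H) = 27/97 (c(H) = -27/(-97) = -27*(-1/97) = 27/97)
k = 6560 (k = 671 + 5889 = 6560)
(c(U(14)) - 16538) + k = (27/97 - 16538) + 6560 = -1604159/97 + 6560 = -967839/97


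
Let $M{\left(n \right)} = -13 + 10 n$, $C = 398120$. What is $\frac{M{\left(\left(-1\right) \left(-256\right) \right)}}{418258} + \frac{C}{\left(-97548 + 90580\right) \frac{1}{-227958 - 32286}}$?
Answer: $\frac{5416877203104717}{364302718} \approx 1.4869 \cdot 10^{7}$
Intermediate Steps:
$\frac{M{\left(\left(-1\right) \left(-256\right) \right)}}{418258} + \frac{C}{\left(-97548 + 90580\right) \frac{1}{-227958 - 32286}} = \frac{-13 + 10 \left(\left(-1\right) \left(-256\right)\right)}{418258} + \frac{398120}{\left(-97548 + 90580\right) \frac{1}{-227958 - 32286}} = \left(-13 + 10 \cdot 256\right) \frac{1}{418258} + \frac{398120}{\left(-6968\right) \frac{1}{-260244}} = \left(-13 + 2560\right) \frac{1}{418258} + \frac{398120}{\left(-6968\right) \left(- \frac{1}{260244}\right)} = 2547 \cdot \frac{1}{418258} + \frac{398120}{\frac{1742}{65061}} = \frac{2547}{418258} + 398120 \cdot \frac{65061}{1742} = \frac{2547}{418258} + \frac{12951042660}{871} = \frac{5416877203104717}{364302718}$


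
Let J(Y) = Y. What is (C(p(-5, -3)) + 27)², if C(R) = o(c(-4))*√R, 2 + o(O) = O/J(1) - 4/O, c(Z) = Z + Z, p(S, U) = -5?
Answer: 1111/4 - 513*I*√5 ≈ 277.75 - 1147.1*I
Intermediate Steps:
c(Z) = 2*Z
o(O) = -2 + O - 4/O (o(O) = -2 + (O/1 - 4/O) = -2 + (O*1 - 4/O) = -2 + (O - 4/O) = -2 + O - 4/O)
C(R) = -19*√R/2 (C(R) = (-2 + 2*(-4) - 4/(2*(-4)))*√R = (-2 - 8 - 4/(-8))*√R = (-2 - 8 - 4*(-⅛))*√R = (-2 - 8 + ½)*√R = -19*√R/2)
(C(p(-5, -3)) + 27)² = (-19*I*√5/2 + 27)² = (27 - 19*I*√5/2)²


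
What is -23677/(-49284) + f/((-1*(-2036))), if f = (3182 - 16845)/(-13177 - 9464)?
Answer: 22752371578/47330172783 ≈ 0.48072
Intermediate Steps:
f = 13663/22641 (f = -13663/(-22641) = -13663*(-1/22641) = 13663/22641 ≈ 0.60346)
-23677/(-49284) + f/((-1*(-2036))) = -23677/(-49284) + 13663/(22641*((-1*(-2036)))) = -23677*(-1/49284) + (13663/22641)/2036 = 23677/49284 + (13663/22641)*(1/2036) = 23677/49284 + 13663/46097076 = 22752371578/47330172783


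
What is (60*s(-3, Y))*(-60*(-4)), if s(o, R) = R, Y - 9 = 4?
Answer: 187200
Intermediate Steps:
Y = 13 (Y = 9 + 4 = 13)
(60*s(-3, Y))*(-60*(-4)) = (60*13)*(-60*(-4)) = 780*240 = 187200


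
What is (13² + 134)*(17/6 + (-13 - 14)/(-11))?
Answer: 35249/22 ≈ 1602.2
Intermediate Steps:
(13² + 134)*(17/6 + (-13 - 14)/(-11)) = (169 + 134)*(17*(⅙) - 27*(-1/11)) = 303*(17/6 + 27/11) = 303*(349/66) = 35249/22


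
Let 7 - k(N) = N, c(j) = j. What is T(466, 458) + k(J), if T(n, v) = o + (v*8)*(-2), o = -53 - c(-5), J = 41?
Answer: -7410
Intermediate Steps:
k(N) = 7 - N
o = -48 (o = -53 - 1*(-5) = -53 + 5 = -48)
T(n, v) = -48 - 16*v (T(n, v) = -48 + (v*8)*(-2) = -48 + (8*v)*(-2) = -48 - 16*v)
T(466, 458) + k(J) = (-48 - 16*458) + (7 - 1*41) = (-48 - 7328) + (7 - 41) = -7376 - 34 = -7410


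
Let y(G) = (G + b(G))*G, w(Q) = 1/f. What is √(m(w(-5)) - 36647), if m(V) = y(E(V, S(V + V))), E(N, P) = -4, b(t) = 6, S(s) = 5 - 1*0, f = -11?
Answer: I*√36655 ≈ 191.46*I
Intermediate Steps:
S(s) = 5 (S(s) = 5 + 0 = 5)
w(Q) = -1/11 (w(Q) = 1/(-11) = -1/11)
y(G) = G*(6 + G) (y(G) = (G + 6)*G = (6 + G)*G = G*(6 + G))
m(V) = -8 (m(V) = -4*(6 - 4) = -4*2 = -8)
√(m(w(-5)) - 36647) = √(-8 - 36647) = √(-36655) = I*√36655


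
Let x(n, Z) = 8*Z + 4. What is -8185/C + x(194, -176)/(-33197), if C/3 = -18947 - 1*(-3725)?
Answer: 335832509/1515974202 ≈ 0.22153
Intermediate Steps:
x(n, Z) = 4 + 8*Z
C = -45666 (C = 3*(-18947 - 1*(-3725)) = 3*(-18947 + 3725) = 3*(-15222) = -45666)
-8185/C + x(194, -176)/(-33197) = -8185/(-45666) + (4 + 8*(-176))/(-33197) = -8185*(-1/45666) + (4 - 1408)*(-1/33197) = 8185/45666 - 1404*(-1/33197) = 8185/45666 + 1404/33197 = 335832509/1515974202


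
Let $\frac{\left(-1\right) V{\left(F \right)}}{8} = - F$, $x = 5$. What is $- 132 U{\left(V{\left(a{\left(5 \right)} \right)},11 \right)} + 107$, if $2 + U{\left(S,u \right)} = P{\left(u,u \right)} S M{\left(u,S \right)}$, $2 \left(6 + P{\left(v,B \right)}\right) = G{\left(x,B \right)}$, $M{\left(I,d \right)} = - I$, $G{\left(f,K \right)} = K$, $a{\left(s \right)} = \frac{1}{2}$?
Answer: $-2533$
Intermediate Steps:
$a{\left(s \right)} = \frac{1}{2}$
$V{\left(F \right)} = 8 F$ ($V{\left(F \right)} = - 8 \left(- F\right) = 8 F$)
$P{\left(v,B \right)} = -6 + \frac{B}{2}$
$U{\left(S,u \right)} = -2 - S u \left(-6 + \frac{u}{2}\right)$ ($U{\left(S,u \right)} = -2 + \left(-6 + \frac{u}{2}\right) S \left(- u\right) = -2 + S \left(-6 + \frac{u}{2}\right) \left(- u\right) = -2 - S u \left(-6 + \frac{u}{2}\right)$)
$- 132 U{\left(V{\left(a{\left(5 \right)} \right)},11 \right)} + 107 = - 132 \left(-2 - \frac{1}{2} \cdot 8 \cdot \frac{1}{2} \cdot 11 \left(-12 + 11\right)\right) + 107 = - 132 \left(-2 - 2 \cdot 11 \left(-1\right)\right) + 107 = - 132 \left(-2 + 22\right) + 107 = \left(-132\right) 20 + 107 = -2640 + 107 = -2533$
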